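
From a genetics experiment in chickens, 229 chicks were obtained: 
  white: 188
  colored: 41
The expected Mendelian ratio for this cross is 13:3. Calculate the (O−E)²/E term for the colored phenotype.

0.087

Expected counts for N = 229 under a 13:3 ratio (total parts = 16):
  white: 229 × 13/16 = 186.0625
  colored: 229 × 3/16 = 42.9375
Contribution of colored: (41 − 42.9375)² / 42.9375 = 0.0874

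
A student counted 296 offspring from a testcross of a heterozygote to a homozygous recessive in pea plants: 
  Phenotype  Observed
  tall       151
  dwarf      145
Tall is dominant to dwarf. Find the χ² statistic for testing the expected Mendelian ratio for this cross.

A testcross of a heterozygote (Aa × aa) gives a 1:1 phenotypic ratio.
Total ratio parts = 2. Expected numbers out of 296:
  tall: 296 × 1/2 = 148
  dwarf: 296 × 1/2 = 148
χ² = Σ (O − E)² / E
  tall: (151 − 148)² / 148 = 0.0608
  dwarf: (145 − 148)² / 148 = 0.0608
χ² = 0.0608 + 0.0608 = 0.1216 ≈ 0.122

0.122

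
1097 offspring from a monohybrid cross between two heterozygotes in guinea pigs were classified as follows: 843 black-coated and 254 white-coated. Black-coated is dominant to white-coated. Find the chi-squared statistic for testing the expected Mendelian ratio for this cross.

1.994

For a monohybrid cross between heterozygotes with complete dominance, the expected phenotypic ratio is 3:1.
The 3:1 ratio has 4 parts, so with N = 1097 the expected counts are:
  black-coated: 1097 × 3/4 = 822.75
  white-coated: 1097 × 1/4 = 274.25
χ² = Σ (O − E)² / E
  black-coated: (843 − 822.75)² / 822.75 = 0.4984
  white-coated: (254 − 274.25)² / 274.25 = 1.4952
χ² = 0.4984 + 1.4952 = 1.9936 ≈ 1.994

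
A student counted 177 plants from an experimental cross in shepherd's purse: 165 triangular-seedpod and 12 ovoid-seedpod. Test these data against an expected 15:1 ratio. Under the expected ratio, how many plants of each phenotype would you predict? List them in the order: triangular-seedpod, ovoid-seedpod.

165.9375, 11.0625

Expected counts for N = 177 under a 15:1 ratio (total parts = 16):
  triangular-seedpod: 177 × 15/16 = 165.9375
  ovoid-seedpod: 177 × 1/16 = 11.0625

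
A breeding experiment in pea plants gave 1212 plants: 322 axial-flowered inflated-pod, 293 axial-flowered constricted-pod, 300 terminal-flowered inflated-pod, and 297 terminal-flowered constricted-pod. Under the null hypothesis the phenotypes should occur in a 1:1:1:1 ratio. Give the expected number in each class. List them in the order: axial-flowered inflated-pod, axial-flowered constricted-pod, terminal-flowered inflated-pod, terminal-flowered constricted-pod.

The 1:1:1:1 ratio has 4 parts, so with N = 1212 the expected counts are:
  axial-flowered inflated-pod: 1212 × 1/4 = 303
  axial-flowered constricted-pod: 1212 × 1/4 = 303
  terminal-flowered inflated-pod: 1212 × 1/4 = 303
  terminal-flowered constricted-pod: 1212 × 1/4 = 303

303, 303, 303, 303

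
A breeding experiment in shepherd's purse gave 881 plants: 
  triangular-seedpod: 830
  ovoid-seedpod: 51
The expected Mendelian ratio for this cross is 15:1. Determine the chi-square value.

0.320

Under the 15:1 hypothesis (Σ ratio = 16, N = 881):
  triangular-seedpod: 881 × 15/16 = 825.9375
  ovoid-seedpod: 881 × 1/16 = 55.0625
χ² = Σ (O − E)² / E
  triangular-seedpod: (830 − 825.9375)² / 825.9375 = 0.0200
  ovoid-seedpod: (51 − 55.0625)² / 55.0625 = 0.2997
χ² = 0.0200 + 0.2997 = 0.3197 ≈ 0.320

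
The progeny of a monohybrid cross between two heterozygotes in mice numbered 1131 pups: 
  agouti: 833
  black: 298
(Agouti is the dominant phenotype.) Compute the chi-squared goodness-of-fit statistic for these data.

1.097

For a monohybrid cross between heterozygotes with complete dominance, the expected phenotypic ratio is 3:1.
Expected counts for N = 1131 under a 3:1 ratio (total parts = 4):
  agouti: 1131 × 3/4 = 848.25
  black: 1131 × 1/4 = 282.75
χ² = Σ (O − E)² / E
  agouti: (833 − 848.25)² / 848.25 = 0.2742
  black: (298 − 282.75)² / 282.75 = 0.8225
χ² = 0.2742 + 0.8225 = 1.0967 ≈ 1.097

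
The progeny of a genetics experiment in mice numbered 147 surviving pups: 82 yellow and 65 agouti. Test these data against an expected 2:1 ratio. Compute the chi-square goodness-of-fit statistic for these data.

Expected counts for N = 147 under a 2:1 ratio (total parts = 3):
  yellow: 147 × 2/3 = 98
  agouti: 147 × 1/3 = 49
χ² = Σ (O − E)² / E
  yellow: (82 − 98)² / 98 = 2.6122
  agouti: (65 − 49)² / 49 = 5.2245
χ² = 2.6122 + 5.2245 = 7.8367 ≈ 7.837

7.837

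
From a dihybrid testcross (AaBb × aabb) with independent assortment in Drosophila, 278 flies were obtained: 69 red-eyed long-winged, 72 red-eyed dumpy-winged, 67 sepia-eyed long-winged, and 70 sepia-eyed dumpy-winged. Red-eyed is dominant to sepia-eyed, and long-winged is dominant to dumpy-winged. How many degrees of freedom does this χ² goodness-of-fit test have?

A dihybrid testcross with independent assortment gives a 1:1:1:1 ratio.
A goodness-of-fit test with 4 phenotype classes has df = 4 − 1 = 3.

3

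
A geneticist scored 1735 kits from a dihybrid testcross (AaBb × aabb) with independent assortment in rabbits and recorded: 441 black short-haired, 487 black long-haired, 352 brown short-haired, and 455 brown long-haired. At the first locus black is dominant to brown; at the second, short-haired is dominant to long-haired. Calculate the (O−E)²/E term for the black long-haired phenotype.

A dihybrid testcross with independent assortment gives a 1:1:1:1 ratio.
The 1:1:1:1 ratio has 4 parts, so with N = 1735 the expected counts are:
  black short-haired: 1735 × 1/4 = 433.75
  black long-haired: 1735 × 1/4 = 433.75
  brown short-haired: 1735 × 1/4 = 433.75
  brown long-haired: 1735 × 1/4 = 433.75
Contribution of black long-haired: (487 − 433.75)² / 433.75 = 6.5373

6.537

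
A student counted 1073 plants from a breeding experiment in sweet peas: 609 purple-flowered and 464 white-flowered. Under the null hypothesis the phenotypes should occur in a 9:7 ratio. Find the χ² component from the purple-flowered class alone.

Expected counts for N = 1073 under a 9:7 ratio (total parts = 16):
  purple-flowered: 1073 × 9/16 = 603.5625
  white-flowered: 1073 × 7/16 = 469.4375
Contribution of purple-flowered: (609 − 603.5625)² / 603.5625 = 0.0490

0.049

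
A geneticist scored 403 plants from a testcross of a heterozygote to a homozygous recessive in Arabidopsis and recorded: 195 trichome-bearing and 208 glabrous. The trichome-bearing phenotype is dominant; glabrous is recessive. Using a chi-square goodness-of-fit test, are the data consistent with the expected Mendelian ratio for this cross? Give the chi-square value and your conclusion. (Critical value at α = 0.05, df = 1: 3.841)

A testcross of a heterozygote (Aa × aa) gives a 1:1 phenotypic ratio.
Under the 1:1 hypothesis (Σ ratio = 2, N = 403):
  trichome-bearing: 403 × 1/2 = 201.5
  glabrous: 403 × 1/2 = 201.5
χ² = Σ (O − E)² / E
  trichome-bearing: (195 − 201.5)² / 201.5 = 0.2097
  glabrous: (208 − 201.5)² / 201.5 = 0.2097
χ² = 0.2097 + 0.2097 = 0.4194 ≈ 0.419
Degrees of freedom = 2 − 1 = 1; critical value at α = 0.05 is 3.841.
Since 0.419 < 3.841, we fail to reject the null hypothesis — the data are consistent with the 1:1 ratio.

0.419; consistent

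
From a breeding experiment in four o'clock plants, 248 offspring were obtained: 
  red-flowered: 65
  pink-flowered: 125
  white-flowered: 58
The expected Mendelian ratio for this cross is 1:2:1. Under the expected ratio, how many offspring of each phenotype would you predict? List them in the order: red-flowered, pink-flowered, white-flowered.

62, 124, 62

The 1:2:1 ratio has 4 parts, so with N = 248 the expected counts are:
  red-flowered: 248 × 1/4 = 62
  pink-flowered: 248 × 2/4 = 124
  white-flowered: 248 × 1/4 = 62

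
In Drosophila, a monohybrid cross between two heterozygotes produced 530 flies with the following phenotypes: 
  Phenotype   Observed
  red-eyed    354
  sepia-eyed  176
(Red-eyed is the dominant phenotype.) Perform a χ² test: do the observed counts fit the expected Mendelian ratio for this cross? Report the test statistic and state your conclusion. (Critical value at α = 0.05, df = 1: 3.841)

For a monohybrid cross between heterozygotes with complete dominance, the expected phenotypic ratio is 3:1.
Expected counts for N = 530 under a 3:1 ratio (total parts = 4):
  red-eyed: 530 × 3/4 = 397.5
  sepia-eyed: 530 × 1/4 = 132.5
χ² = Σ (O − E)² / E
  red-eyed: (354 − 397.5)² / 397.5 = 4.7604
  sepia-eyed: (176 − 132.5)² / 132.5 = 14.2811
χ² = 4.7604 + 14.2811 = 19.0415 ≈ 19.042
Degrees of freedom = 2 − 1 = 1; critical value at α = 0.05 is 3.841.
Since 19.042 > 3.841, we reject the null hypothesis — the data do not fit the 3:1 ratio.

19.042; not consistent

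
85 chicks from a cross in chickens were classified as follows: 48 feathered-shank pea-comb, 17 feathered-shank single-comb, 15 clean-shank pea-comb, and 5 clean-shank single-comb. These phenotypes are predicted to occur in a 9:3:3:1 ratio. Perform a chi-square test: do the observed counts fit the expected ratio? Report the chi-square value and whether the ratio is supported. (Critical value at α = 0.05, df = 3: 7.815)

Expected counts for N = 85 under a 9:3:3:1 ratio (total parts = 16):
  feathered-shank pea-comb: 85 × 9/16 = 47.8125
  feathered-shank single-comb: 85 × 3/16 = 15.9375
  clean-shank pea-comb: 85 × 3/16 = 15.9375
  clean-shank single-comb: 85 × 1/16 = 5.3125
χ² = Σ (O − E)² / E
  feathered-shank pea-comb: (48 − 47.8125)² / 47.8125 = 0.0007
  feathered-shank single-comb: (17 − 15.9375)² / 15.9375 = 0.0708
  clean-shank pea-comb: (15 − 15.9375)² / 15.9375 = 0.0551
  clean-shank single-comb: (5 − 5.3125)² / 5.3125 = 0.0184
χ² = 0.0007 + 0.0708 + 0.0551 + 0.0184 = 0.145
Degrees of freedom = 4 − 1 = 3; critical value at α = 0.05 is 7.815.
Since 0.145 < 7.815, we fail to reject the null hypothesis — the data are consistent with the 9:3:3:1 ratio.

0.145; consistent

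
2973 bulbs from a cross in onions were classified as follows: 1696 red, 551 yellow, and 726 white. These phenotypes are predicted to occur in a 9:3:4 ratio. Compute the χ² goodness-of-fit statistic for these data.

0.810

Under the 9:3:4 hypothesis (Σ ratio = 16, N = 2973):
  red: 2973 × 9/16 = 1672.3125
  yellow: 2973 × 3/16 = 557.4375
  white: 2973 × 4/16 = 743.25
χ² = Σ (O − E)² / E
  red: (1696 − 1672.3125)² / 1672.3125 = 0.3355
  yellow: (551 − 557.4375)² / 557.4375 = 0.0743
  white: (726 − 743.25)² / 743.25 = 0.4004
χ² = 0.3355 + 0.0743 + 0.4004 = 0.8102 ≈ 0.810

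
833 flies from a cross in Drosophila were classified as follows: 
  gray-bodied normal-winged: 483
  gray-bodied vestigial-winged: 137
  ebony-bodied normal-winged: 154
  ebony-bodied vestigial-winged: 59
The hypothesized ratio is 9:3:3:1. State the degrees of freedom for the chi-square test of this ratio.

3

A goodness-of-fit test with 4 phenotype classes has df = 4 − 1 = 3.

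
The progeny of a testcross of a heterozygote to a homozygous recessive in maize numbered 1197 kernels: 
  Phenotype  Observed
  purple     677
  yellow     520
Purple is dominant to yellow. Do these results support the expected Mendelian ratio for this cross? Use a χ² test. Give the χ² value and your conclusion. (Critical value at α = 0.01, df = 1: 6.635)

A testcross of a heterozygote (Aa × aa) gives a 1:1 phenotypic ratio.
Total ratio parts = 2. Expected numbers out of 1197:
  purple: 1197 × 1/2 = 598.5
  yellow: 1197 × 1/2 = 598.5
χ² = Σ (O − E)² / E
  purple: (677 − 598.5)² / 598.5 = 10.2962
  yellow: (520 − 598.5)² / 598.5 = 10.2962
χ² = 10.2962 + 10.2962 = 20.5924 ≈ 20.592
Degrees of freedom = 2 − 1 = 1; critical value at α = 0.01 is 6.635.
Since 20.592 > 6.635, we reject the null hypothesis — the data do not fit the 1:1 ratio.

20.592; not consistent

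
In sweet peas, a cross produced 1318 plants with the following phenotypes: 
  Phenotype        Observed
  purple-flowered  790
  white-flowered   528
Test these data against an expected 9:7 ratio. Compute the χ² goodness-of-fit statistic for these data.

Expected counts for N = 1318 under a 9:7 ratio (total parts = 16):
  purple-flowered: 1318 × 9/16 = 741.375
  white-flowered: 1318 × 7/16 = 576.625
χ² = Σ (O − E)² / E
  purple-flowered: (790 − 741.375)² / 741.375 = 3.1892
  white-flowered: (528 − 576.625)² / 576.625 = 4.1004
χ² = 3.1892 + 4.1004 = 7.2896 ≈ 7.290

7.290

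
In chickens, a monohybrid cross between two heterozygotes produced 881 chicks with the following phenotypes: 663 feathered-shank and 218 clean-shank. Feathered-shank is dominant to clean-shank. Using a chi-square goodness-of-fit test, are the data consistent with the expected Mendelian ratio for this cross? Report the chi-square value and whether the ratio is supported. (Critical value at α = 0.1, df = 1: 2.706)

0.031; consistent

For a monohybrid cross between heterozygotes with complete dominance, the expected phenotypic ratio is 3:1.
Expected counts for N = 881 under a 3:1 ratio (total parts = 4):
  feathered-shank: 881 × 3/4 = 660.75
  clean-shank: 881 × 1/4 = 220.25
χ² = Σ (O − E)² / E
  feathered-shank: (663 − 660.75)² / 660.75 = 0.0077
  clean-shank: (218 − 220.25)² / 220.25 = 0.0230
χ² = 0.0077 + 0.0230 = 0.0307 ≈ 0.031
Degrees of freedom = 2 − 1 = 1; critical value at α = 0.1 is 2.706.
Since 0.031 < 2.706, we fail to reject the null hypothesis — the data are consistent with the 3:1 ratio.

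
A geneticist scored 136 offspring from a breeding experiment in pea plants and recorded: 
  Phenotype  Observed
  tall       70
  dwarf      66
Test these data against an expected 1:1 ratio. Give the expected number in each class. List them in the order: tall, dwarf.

68, 68

Total ratio parts = 2. Expected numbers out of 136:
  tall: 136 × 1/2 = 68
  dwarf: 136 × 1/2 = 68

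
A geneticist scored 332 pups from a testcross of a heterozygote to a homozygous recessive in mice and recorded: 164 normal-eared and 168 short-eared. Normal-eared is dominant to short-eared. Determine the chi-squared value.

0.048

A testcross of a heterozygote (Aa × aa) gives a 1:1 phenotypic ratio.
The 1:1 ratio has 2 parts, so with N = 332 the expected counts are:
  normal-eared: 332 × 1/2 = 166
  short-eared: 332 × 1/2 = 166
χ² = Σ (O − E)² / E
  normal-eared: (164 − 166)² / 166 = 0.0241
  short-eared: (168 − 166)² / 166 = 0.0241
χ² = 0.0241 + 0.0241 = 0.0482 ≈ 0.048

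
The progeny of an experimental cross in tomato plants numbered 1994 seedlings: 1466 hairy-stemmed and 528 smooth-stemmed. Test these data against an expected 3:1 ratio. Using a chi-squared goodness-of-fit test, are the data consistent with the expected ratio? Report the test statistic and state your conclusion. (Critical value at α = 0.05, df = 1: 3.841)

2.328; consistent

Total ratio parts = 4. Expected numbers out of 1994:
  hairy-stemmed: 1994 × 3/4 = 1495.5
  smooth-stemmed: 1994 × 1/4 = 498.5
χ² = Σ (O − E)² / E
  hairy-stemmed: (1466 − 1495.5)² / 1495.5 = 0.5819
  smooth-stemmed: (528 − 498.5)² / 498.5 = 1.7457
χ² = 0.5819 + 1.7457 = 2.3276 ≈ 2.328
Degrees of freedom = 2 − 1 = 1; critical value at α = 0.05 is 3.841.
Since 2.328 < 3.841, we fail to reject the null hypothesis — the data are consistent with the 3:1 ratio.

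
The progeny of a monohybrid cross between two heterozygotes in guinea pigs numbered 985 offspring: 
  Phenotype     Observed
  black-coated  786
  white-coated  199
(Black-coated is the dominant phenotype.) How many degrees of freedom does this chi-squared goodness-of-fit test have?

For a monohybrid cross between heterozygotes with complete dominance, the expected phenotypic ratio is 3:1.
A goodness-of-fit test with 2 phenotype classes has df = 2 − 1 = 1.

1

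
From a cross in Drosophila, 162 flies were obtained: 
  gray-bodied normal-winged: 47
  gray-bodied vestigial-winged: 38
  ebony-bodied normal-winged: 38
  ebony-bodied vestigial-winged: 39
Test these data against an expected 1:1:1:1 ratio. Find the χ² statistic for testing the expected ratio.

1.407

Under the 1:1:1:1 hypothesis (Σ ratio = 4, N = 162):
  gray-bodied normal-winged: 162 × 1/4 = 40.5
  gray-bodied vestigial-winged: 162 × 1/4 = 40.5
  ebony-bodied normal-winged: 162 × 1/4 = 40.5
  ebony-bodied vestigial-winged: 162 × 1/4 = 40.5
χ² = Σ (O − E)² / E
  gray-bodied normal-winged: (47 − 40.5)² / 40.5 = 1.0432
  gray-bodied vestigial-winged: (38 − 40.5)² / 40.5 = 0.1543
  ebony-bodied normal-winged: (38 − 40.5)² / 40.5 = 0.1543
  ebony-bodied vestigial-winged: (39 − 40.5)² / 40.5 = 0.0556
χ² = 1.0432 + 0.1543 + 0.1543 + 0.0556 = 1.4074 ≈ 1.407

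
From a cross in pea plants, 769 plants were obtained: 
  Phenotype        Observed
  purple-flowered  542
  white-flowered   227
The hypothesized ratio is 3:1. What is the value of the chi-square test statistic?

8.375

Expected counts for N = 769 under a 3:1 ratio (total parts = 4):
  purple-flowered: 769 × 3/4 = 576.75
  white-flowered: 769 × 1/4 = 192.25
χ² = Σ (O − E)² / E
  purple-flowered: (542 − 576.75)² / 576.75 = 2.0937
  white-flowered: (227 − 192.25)² / 192.25 = 6.2812
χ² = 2.0937 + 6.2812 = 8.3749 ≈ 8.375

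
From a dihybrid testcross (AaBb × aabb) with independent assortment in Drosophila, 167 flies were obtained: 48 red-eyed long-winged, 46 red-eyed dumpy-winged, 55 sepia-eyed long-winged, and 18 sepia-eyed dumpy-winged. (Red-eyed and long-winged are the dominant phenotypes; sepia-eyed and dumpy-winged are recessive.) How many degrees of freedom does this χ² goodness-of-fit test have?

A dihybrid testcross with independent assortment gives a 1:1:1:1 ratio.
A goodness-of-fit test with 4 phenotype classes has df = 4 − 1 = 3.

3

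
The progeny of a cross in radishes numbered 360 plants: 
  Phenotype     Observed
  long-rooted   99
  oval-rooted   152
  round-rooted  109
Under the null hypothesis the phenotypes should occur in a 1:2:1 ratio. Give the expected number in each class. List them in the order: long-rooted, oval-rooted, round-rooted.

90, 180, 90

The 1:2:1 ratio has 4 parts, so with N = 360 the expected counts are:
  long-rooted: 360 × 1/4 = 90
  oval-rooted: 360 × 2/4 = 180
  round-rooted: 360 × 1/4 = 90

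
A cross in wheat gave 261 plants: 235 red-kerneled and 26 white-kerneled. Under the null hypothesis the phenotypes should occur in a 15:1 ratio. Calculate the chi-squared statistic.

Expected counts for N = 261 under a 15:1 ratio (total parts = 16):
  red-kerneled: 261 × 15/16 = 244.6875
  white-kerneled: 261 × 1/16 = 16.3125
χ² = Σ (O − E)² / E
  red-kerneled: (235 − 244.6875)² / 244.6875 = 0.3835
  white-kerneled: (26 − 16.3125)² / 16.3125 = 5.7531
χ² = 0.3835 + 5.7531 = 6.1366 ≈ 6.137

6.137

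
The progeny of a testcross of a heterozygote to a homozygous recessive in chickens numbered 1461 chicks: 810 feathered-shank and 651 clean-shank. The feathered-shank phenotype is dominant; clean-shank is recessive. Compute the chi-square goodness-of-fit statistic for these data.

A testcross of a heterozygote (Aa × aa) gives a 1:1 phenotypic ratio.
Total ratio parts = 2. Expected numbers out of 1461:
  feathered-shank: 1461 × 1/2 = 730.5
  clean-shank: 1461 × 1/2 = 730.5
χ² = Σ (O − E)² / E
  feathered-shank: (810 − 730.5)² / 730.5 = 8.6520
  clean-shank: (651 − 730.5)² / 730.5 = 8.6520
χ² = 8.6520 + 8.6520 = 17.304

17.304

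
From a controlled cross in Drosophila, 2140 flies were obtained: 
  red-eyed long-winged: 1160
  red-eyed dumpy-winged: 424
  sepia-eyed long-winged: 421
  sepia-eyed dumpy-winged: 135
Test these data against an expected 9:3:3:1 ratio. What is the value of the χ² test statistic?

The 9:3:3:1 ratio has 16 parts, so with N = 2140 the expected counts are:
  red-eyed long-winged: 2140 × 9/16 = 1203.75
  red-eyed dumpy-winged: 2140 × 3/16 = 401.25
  sepia-eyed long-winged: 2140 × 3/16 = 401.25
  sepia-eyed dumpy-winged: 2140 × 1/16 = 133.75
χ² = Σ (O − E)² / E
  red-eyed long-winged: (1160 − 1203.75)² / 1203.75 = 1.5901
  red-eyed dumpy-winged: (424 − 401.25)² / 401.25 = 1.2899
  sepia-eyed long-winged: (421 − 401.25)² / 401.25 = 0.9721
  sepia-eyed dumpy-winged: (135 − 133.75)² / 133.75 = 0.0117
χ² = 1.5901 + 1.2899 + 0.9721 + 0.0117 = 3.8638 ≈ 3.864

3.864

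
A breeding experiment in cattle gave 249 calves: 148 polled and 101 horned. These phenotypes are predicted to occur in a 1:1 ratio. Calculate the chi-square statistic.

8.871

Expected counts for N = 249 under a 1:1 ratio (total parts = 2):
  polled: 249 × 1/2 = 124.5
  horned: 249 × 1/2 = 124.5
χ² = Σ (O − E)² / E
  polled: (148 − 124.5)² / 124.5 = 4.4357
  horned: (101 − 124.5)² / 124.5 = 4.4357
χ² = 4.4357 + 4.4357 = 8.8714 ≈ 8.871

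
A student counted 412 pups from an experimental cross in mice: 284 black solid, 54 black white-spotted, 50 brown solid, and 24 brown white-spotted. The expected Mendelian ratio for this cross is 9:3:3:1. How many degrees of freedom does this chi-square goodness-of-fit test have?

3

A goodness-of-fit test with 4 phenotype classes has df = 4 − 1 = 3.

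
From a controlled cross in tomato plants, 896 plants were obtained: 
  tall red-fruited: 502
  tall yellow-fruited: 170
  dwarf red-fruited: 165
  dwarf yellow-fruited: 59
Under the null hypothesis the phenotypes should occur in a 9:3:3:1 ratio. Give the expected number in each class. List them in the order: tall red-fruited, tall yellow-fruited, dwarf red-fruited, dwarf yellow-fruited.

Under the 9:3:3:1 hypothesis (Σ ratio = 16, N = 896):
  tall red-fruited: 896 × 9/16 = 504
  tall yellow-fruited: 896 × 3/16 = 168
  dwarf red-fruited: 896 × 3/16 = 168
  dwarf yellow-fruited: 896 × 1/16 = 56

504, 168, 168, 56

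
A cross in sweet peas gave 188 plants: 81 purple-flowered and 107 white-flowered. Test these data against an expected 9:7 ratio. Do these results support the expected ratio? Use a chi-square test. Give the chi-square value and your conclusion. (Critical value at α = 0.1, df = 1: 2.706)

The 9:7 ratio has 16 parts, so with N = 188 the expected counts are:
  purple-flowered: 188 × 9/16 = 105.75
  white-flowered: 188 × 7/16 = 82.25
χ² = Σ (O − E)² / E
  purple-flowered: (81 − 105.75)² / 105.75 = 5.7926
  white-flowered: (107 − 82.25)² / 82.25 = 7.4476
χ² = 5.7926 + 7.4476 = 13.2402 ≈ 13.240
Degrees of freedom = 2 − 1 = 1; critical value at α = 0.1 is 2.706.
Since 13.240 > 2.706, we reject the null hypothesis — the data do not fit the 9:7 ratio.

13.240; not consistent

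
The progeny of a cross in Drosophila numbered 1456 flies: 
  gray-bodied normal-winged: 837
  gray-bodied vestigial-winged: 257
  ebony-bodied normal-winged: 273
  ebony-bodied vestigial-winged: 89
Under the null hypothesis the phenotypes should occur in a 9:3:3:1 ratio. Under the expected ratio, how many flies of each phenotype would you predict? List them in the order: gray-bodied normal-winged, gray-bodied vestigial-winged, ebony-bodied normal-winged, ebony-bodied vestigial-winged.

819, 273, 273, 91

Total ratio parts = 16. Expected numbers out of 1456:
  gray-bodied normal-winged: 1456 × 9/16 = 819
  gray-bodied vestigial-winged: 1456 × 3/16 = 273
  ebony-bodied normal-winged: 1456 × 3/16 = 273
  ebony-bodied vestigial-winged: 1456 × 1/16 = 91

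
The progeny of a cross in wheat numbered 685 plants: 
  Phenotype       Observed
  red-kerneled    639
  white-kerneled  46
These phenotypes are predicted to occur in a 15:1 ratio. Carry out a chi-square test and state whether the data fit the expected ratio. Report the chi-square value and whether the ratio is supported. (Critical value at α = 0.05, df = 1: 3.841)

Expected counts for N = 685 under a 15:1 ratio (total parts = 16):
  red-kerneled: 685 × 15/16 = 642.1875
  white-kerneled: 685 × 1/16 = 42.8125
χ² = Σ (O − E)² / E
  red-kerneled: (639 − 642.1875)² / 642.1875 = 0.0158
  white-kerneled: (46 − 42.8125)² / 42.8125 = 0.2373
χ² = 0.0158 + 0.2373 = 0.2531 ≈ 0.253
Degrees of freedom = 2 − 1 = 1; critical value at α = 0.05 is 3.841.
Since 0.253 < 3.841, we fail to reject the null hypothesis — the data are consistent with the 15:1 ratio.

0.253; consistent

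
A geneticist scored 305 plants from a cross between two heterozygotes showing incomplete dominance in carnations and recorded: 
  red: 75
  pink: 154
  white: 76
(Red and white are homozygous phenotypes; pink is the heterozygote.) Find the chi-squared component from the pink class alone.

0.015

With incomplete dominance, a heterozygote × heterozygote cross gives a 1:2:1 phenotypic ratio.
The 1:2:1 ratio has 4 parts, so with N = 305 the expected counts are:
  red: 305 × 1/4 = 76.25
  pink: 305 × 2/4 = 152.5
  white: 305 × 1/4 = 76.25
Contribution of pink: (154 − 152.5)² / 152.5 = 0.0148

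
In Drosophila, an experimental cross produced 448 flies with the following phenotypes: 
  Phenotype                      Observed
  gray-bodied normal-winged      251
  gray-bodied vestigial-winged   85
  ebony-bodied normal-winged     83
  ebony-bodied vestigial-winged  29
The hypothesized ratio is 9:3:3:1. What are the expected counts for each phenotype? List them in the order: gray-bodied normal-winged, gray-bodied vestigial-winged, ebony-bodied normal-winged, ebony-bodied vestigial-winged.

252, 84, 84, 28

Under the 9:3:3:1 hypothesis (Σ ratio = 16, N = 448):
  gray-bodied normal-winged: 448 × 9/16 = 252
  gray-bodied vestigial-winged: 448 × 3/16 = 84
  ebony-bodied normal-winged: 448 × 3/16 = 84
  ebony-bodied vestigial-winged: 448 × 1/16 = 28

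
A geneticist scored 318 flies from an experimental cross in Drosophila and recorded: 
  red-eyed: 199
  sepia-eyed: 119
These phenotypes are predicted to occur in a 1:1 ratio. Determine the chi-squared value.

20.126

Under the 1:1 hypothesis (Σ ratio = 2, N = 318):
  red-eyed: 318 × 1/2 = 159
  sepia-eyed: 318 × 1/2 = 159
χ² = Σ (O − E)² / E
  red-eyed: (199 − 159)² / 159 = 10.0629
  sepia-eyed: (119 − 159)² / 159 = 10.0629
χ² = 10.0629 + 10.0629 = 20.1258 ≈ 20.126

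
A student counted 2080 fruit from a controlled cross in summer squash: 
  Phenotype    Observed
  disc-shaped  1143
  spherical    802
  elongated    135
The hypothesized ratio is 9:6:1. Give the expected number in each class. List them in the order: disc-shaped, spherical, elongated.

1170, 780, 130

The 9:6:1 ratio has 16 parts, so with N = 2080 the expected counts are:
  disc-shaped: 2080 × 9/16 = 1170
  spherical: 2080 × 6/16 = 780
  elongated: 2080 × 1/16 = 130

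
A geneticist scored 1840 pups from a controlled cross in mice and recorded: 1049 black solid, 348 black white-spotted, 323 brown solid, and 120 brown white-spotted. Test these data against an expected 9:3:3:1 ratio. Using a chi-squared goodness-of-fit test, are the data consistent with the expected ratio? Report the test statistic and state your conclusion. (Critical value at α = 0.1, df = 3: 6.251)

Under the 9:3:3:1 hypothesis (Σ ratio = 16, N = 1840):
  black solid: 1840 × 9/16 = 1035
  black white-spotted: 1840 × 3/16 = 345
  brown solid: 1840 × 3/16 = 345
  brown white-spotted: 1840 × 1/16 = 115
χ² = Σ (O − E)² / E
  black solid: (1049 − 1035)² / 1035 = 0.1894
  black white-spotted: (348 − 345)² / 345 = 0.0261
  brown solid: (323 − 345)² / 345 = 1.4029
  brown white-spotted: (120 − 115)² / 115 = 0.2174
χ² = 0.1894 + 0.0261 + 1.4029 + 0.2174 = 1.8358 ≈ 1.836
Degrees of freedom = 4 − 1 = 3; critical value at α = 0.1 is 6.251.
Since 1.836 < 6.251, we fail to reject the null hypothesis — the data are consistent with the 9:3:3:1 ratio.

1.836; consistent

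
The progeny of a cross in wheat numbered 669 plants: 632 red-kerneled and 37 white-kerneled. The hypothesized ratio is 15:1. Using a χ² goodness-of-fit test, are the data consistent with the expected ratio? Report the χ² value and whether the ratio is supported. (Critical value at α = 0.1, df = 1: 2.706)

0.591; consistent

Total ratio parts = 16. Expected numbers out of 669:
  red-kerneled: 669 × 15/16 = 627.1875
  white-kerneled: 669 × 1/16 = 41.8125
χ² = Σ (O − E)² / E
  red-kerneled: (632 − 627.1875)² / 627.1875 = 0.0369
  white-kerneled: (37 − 41.8125)² / 41.8125 = 0.5539
χ² = 0.0369 + 0.5539 = 0.5908 ≈ 0.591
Degrees of freedom = 2 − 1 = 1; critical value at α = 0.1 is 2.706.
Since 0.591 < 2.706, we fail to reject the null hypothesis — the data are consistent with the 15:1 ratio.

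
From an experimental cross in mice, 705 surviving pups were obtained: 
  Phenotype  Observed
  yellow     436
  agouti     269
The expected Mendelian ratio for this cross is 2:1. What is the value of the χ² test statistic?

7.379

Total ratio parts = 3. Expected numbers out of 705:
  yellow: 705 × 2/3 = 470
  agouti: 705 × 1/3 = 235
χ² = Σ (O − E)² / E
  yellow: (436 − 470)² / 470 = 2.4596
  agouti: (269 − 235)² / 235 = 4.9191
χ² = 2.4596 + 4.9191 = 7.3787 ≈ 7.379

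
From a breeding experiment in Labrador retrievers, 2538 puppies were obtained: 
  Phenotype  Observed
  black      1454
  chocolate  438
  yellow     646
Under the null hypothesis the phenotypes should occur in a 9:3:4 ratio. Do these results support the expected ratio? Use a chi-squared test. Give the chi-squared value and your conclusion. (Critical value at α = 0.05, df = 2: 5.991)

Expected counts for N = 2538 under a 9:3:4 ratio (total parts = 16):
  black: 2538 × 9/16 = 1427.625
  chocolate: 2538 × 3/16 = 475.875
  yellow: 2538 × 4/16 = 634.5
χ² = Σ (O − E)² / E
  black: (1454 − 1427.625)² / 1427.625 = 0.4873
  chocolate: (438 − 475.875)² / 475.875 = 3.0145
  yellow: (646 − 634.5)² / 634.5 = 0.2084
χ² = 0.4873 + 3.0145 + 0.2084 = 3.7102 ≈ 3.710
Degrees of freedom = 3 − 1 = 2; critical value at α = 0.05 is 5.991.
Since 3.710 < 5.991, we fail to reject the null hypothesis — the data are consistent with the 9:3:4 ratio.

3.710; consistent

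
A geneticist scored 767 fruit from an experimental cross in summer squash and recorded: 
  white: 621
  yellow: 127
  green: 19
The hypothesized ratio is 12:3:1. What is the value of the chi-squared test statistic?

23.072

The 12:3:1 ratio has 16 parts, so with N = 767 the expected counts are:
  white: 767 × 12/16 = 575.25
  yellow: 767 × 3/16 = 143.8125
  green: 767 × 1/16 = 47.9375
χ² = Σ (O − E)² / E
  white: (621 − 575.25)² / 575.25 = 3.6385
  yellow: (127 − 143.8125)² / 143.8125 = 1.9655
  green: (19 − 47.9375)² / 47.9375 = 17.4681
χ² = 3.6385 + 1.9655 + 17.4681 = 23.0721 ≈ 23.072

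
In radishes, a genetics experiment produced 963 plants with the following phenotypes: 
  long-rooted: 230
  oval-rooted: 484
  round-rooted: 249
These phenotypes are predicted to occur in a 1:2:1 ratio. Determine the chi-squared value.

Expected counts for N = 963 under a 1:2:1 ratio (total parts = 4):
  long-rooted: 963 × 1/4 = 240.75
  oval-rooted: 963 × 2/4 = 481.5
  round-rooted: 963 × 1/4 = 240.75
χ² = Σ (O − E)² / E
  long-rooted: (230 − 240.75)² / 240.75 = 0.4800
  oval-rooted: (484 − 481.5)² / 481.5 = 0.0130
  round-rooted: (249 − 240.75)² / 240.75 = 0.2827
χ² = 0.4800 + 0.0130 + 0.2827 = 0.7757 ≈ 0.776

0.776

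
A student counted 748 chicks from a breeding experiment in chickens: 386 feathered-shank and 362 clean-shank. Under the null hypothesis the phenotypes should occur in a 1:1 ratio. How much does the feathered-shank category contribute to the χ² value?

0.385

The 1:1 ratio has 2 parts, so with N = 748 the expected counts are:
  feathered-shank: 748 × 1/2 = 374
  clean-shank: 748 × 1/2 = 374
Contribution of feathered-shank: (386 − 374)² / 374 = 0.3850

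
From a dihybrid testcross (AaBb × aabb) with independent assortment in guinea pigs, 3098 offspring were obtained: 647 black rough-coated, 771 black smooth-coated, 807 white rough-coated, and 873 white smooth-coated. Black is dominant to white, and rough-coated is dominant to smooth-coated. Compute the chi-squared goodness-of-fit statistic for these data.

34.896

A dihybrid testcross with independent assortment gives a 1:1:1:1 ratio.
Total ratio parts = 4. Expected numbers out of 3098:
  black rough-coated: 3098 × 1/4 = 774.5
  black smooth-coated: 3098 × 1/4 = 774.5
  white rough-coated: 3098 × 1/4 = 774.5
  white smooth-coated: 3098 × 1/4 = 774.5
χ² = Σ (O − E)² / E
  black rough-coated: (647 − 774.5)² / 774.5 = 20.9893
  black smooth-coated: (771 − 774.5)² / 774.5 = 0.0158
  white rough-coated: (807 − 774.5)² / 774.5 = 1.3638
  white smooth-coated: (873 − 774.5)² / 774.5 = 12.5271
χ² = 20.9893 + 0.0158 + 1.3638 + 12.5271 = 34.896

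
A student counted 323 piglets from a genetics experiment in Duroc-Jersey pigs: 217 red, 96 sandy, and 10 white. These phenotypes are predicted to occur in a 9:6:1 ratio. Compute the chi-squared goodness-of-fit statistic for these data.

17.216

The 9:6:1 ratio has 16 parts, so with N = 323 the expected counts are:
  red: 323 × 9/16 = 181.6875
  sandy: 323 × 6/16 = 121.125
  white: 323 × 1/16 = 20.1875
χ² = Σ (O − E)² / E
  red: (217 − 181.6875)² / 181.6875 = 6.8633
  sandy: (96 − 121.125)² / 121.125 = 5.2117
  white: (10 − 20.1875)² / 20.1875 = 5.1411
χ² = 6.8633 + 5.2117 + 5.1411 = 17.2161 ≈ 17.216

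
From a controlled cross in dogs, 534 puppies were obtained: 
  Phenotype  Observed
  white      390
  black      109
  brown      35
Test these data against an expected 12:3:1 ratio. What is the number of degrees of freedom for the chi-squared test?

2

A goodness-of-fit test with 3 phenotype classes has df = 3 − 1 = 2.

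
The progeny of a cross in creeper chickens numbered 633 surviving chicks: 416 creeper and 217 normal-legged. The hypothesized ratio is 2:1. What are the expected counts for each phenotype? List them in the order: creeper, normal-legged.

Total ratio parts = 3. Expected numbers out of 633:
  creeper: 633 × 2/3 = 422
  normal-legged: 633 × 1/3 = 211

422, 211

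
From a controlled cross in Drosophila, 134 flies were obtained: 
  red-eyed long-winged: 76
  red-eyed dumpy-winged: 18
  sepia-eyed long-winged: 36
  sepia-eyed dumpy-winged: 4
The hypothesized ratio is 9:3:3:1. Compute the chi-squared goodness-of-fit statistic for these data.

The 9:3:3:1 ratio has 16 parts, so with N = 134 the expected counts are:
  red-eyed long-winged: 134 × 9/16 = 75.375
  red-eyed dumpy-winged: 134 × 3/16 = 25.125
  sepia-eyed long-winged: 134 × 3/16 = 25.125
  sepia-eyed dumpy-winged: 134 × 1/16 = 8.375
χ² = Σ (O − E)² / E
  red-eyed long-winged: (76 − 75.375)² / 75.375 = 0.0052
  red-eyed dumpy-winged: (18 − 25.125)² / 25.125 = 2.0205
  sepia-eyed long-winged: (36 − 25.125)² / 25.125 = 4.7071
  sepia-eyed dumpy-winged: (4 − 8.375)² / 8.375 = 2.2854
χ² = 0.0052 + 2.0205 + 4.7071 + 2.2854 = 9.0182 ≈ 9.018

9.018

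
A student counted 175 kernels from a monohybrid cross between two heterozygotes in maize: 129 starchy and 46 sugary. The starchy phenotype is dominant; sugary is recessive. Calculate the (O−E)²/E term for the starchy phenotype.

For a monohybrid cross between heterozygotes with complete dominance, the expected phenotypic ratio is 3:1.
Under the 3:1 hypothesis (Σ ratio = 4, N = 175):
  starchy: 175 × 3/4 = 131.25
  sugary: 175 × 1/4 = 43.75
Contribution of starchy: (129 − 131.25)² / 131.25 = 0.0386

0.039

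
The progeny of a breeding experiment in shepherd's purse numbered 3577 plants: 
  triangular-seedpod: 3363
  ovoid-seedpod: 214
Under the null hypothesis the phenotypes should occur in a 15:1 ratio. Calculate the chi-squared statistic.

Under the 15:1 hypothesis (Σ ratio = 16, N = 3577):
  triangular-seedpod: 3577 × 15/16 = 3353.4375
  ovoid-seedpod: 3577 × 1/16 = 223.5625
χ² = Σ (O − E)² / E
  triangular-seedpod: (3363 − 3353.4375)² / 3353.4375 = 0.0273
  ovoid-seedpod: (214 − 223.5625)² / 223.5625 = 0.4090
χ² = 0.0273 + 0.4090 = 0.4363 ≈ 0.436

0.436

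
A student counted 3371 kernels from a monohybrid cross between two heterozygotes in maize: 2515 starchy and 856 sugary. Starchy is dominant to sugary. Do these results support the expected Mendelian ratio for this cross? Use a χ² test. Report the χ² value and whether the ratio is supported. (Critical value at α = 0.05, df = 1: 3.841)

0.278; consistent

For a monohybrid cross between heterozygotes with complete dominance, the expected phenotypic ratio is 3:1.
Expected counts for N = 3371 under a 3:1 ratio (total parts = 4):
  starchy: 3371 × 3/4 = 2528.25
  sugary: 3371 × 1/4 = 842.75
χ² = Σ (O − E)² / E
  starchy: (2515 − 2528.25)² / 2528.25 = 0.0694
  sugary: (856 − 842.75)² / 842.75 = 0.2083
χ² = 0.0694 + 0.2083 = 0.2777 ≈ 0.278
Degrees of freedom = 2 − 1 = 1; critical value at α = 0.05 is 3.841.
Since 0.278 < 3.841, we fail to reject the null hypothesis — the data are consistent with the 3:1 ratio.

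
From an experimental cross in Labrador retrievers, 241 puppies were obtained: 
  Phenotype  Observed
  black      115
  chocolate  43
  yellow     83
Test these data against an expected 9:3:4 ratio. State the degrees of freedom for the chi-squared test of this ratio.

2

A goodness-of-fit test with 3 phenotype classes has df = 3 − 1 = 2.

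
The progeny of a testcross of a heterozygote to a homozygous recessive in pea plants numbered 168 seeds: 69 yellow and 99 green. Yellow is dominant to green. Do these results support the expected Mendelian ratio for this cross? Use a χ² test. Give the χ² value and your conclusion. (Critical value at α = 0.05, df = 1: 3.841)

A testcross of a heterozygote (Aa × aa) gives a 1:1 phenotypic ratio.
Total ratio parts = 2. Expected numbers out of 168:
  yellow: 168 × 1/2 = 84
  green: 168 × 1/2 = 84
χ² = Σ (O − E)² / E
  yellow: (69 − 84)² / 84 = 2.6786
  green: (99 − 84)² / 84 = 2.6786
χ² = 2.6786 + 2.6786 = 5.3572 ≈ 5.357
Degrees of freedom = 2 − 1 = 1; critical value at α = 0.05 is 3.841.
Since 5.357 > 3.841, we reject the null hypothesis — the data do not fit the 1:1 ratio.

5.357; not consistent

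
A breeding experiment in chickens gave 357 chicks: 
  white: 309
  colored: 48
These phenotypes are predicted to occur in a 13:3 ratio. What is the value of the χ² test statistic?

Total ratio parts = 16. Expected numbers out of 357:
  white: 357 × 13/16 = 290.0625
  colored: 357 × 3/16 = 66.9375
χ² = Σ (O − E)² / E
  white: (309 − 290.0625)² / 290.0625 = 1.2364
  colored: (48 − 66.9375)² / 66.9375 = 5.3577
χ² = 1.2364 + 5.3577 = 6.5941 ≈ 6.594

6.594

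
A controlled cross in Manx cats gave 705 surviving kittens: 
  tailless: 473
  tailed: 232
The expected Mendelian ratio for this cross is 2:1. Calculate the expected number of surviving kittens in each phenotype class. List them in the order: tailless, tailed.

470, 235

Under the 2:1 hypothesis (Σ ratio = 3, N = 705):
  tailless: 705 × 2/3 = 470
  tailed: 705 × 1/3 = 235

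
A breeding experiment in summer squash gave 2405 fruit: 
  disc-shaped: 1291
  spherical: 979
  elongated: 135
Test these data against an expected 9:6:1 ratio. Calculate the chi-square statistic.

10.980

Total ratio parts = 16. Expected numbers out of 2405:
  disc-shaped: 2405 × 9/16 = 1352.8125
  spherical: 2405 × 6/16 = 901.875
  elongated: 2405 × 1/16 = 150.3125
χ² = Σ (O − E)² / E
  disc-shaped: (1291 − 1352.8125)² / 1352.8125 = 2.8243
  spherical: (979 − 901.875)² / 901.875 = 6.5954
  elongated: (135 − 150.3125)² / 150.3125 = 1.5599
χ² = 2.8243 + 6.5954 + 1.5599 = 10.9796 ≈ 10.980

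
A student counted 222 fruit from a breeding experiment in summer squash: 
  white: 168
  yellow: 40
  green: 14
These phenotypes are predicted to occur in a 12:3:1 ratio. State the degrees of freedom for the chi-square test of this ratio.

A goodness-of-fit test with 3 phenotype classes has df = 3 − 1 = 2.

2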